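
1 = 1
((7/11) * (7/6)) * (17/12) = 833/792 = 1.05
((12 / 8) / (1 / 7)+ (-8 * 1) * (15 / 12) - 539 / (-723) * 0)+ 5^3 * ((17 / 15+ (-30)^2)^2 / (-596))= -913543763 / 5364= -170310.17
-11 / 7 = -1.57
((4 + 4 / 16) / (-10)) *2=-17 / 20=-0.85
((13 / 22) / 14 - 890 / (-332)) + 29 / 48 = 1020647 / 306768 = 3.33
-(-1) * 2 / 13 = 2 / 13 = 0.15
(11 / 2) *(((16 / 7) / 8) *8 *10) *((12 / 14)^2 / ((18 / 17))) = 29920 / 343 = 87.23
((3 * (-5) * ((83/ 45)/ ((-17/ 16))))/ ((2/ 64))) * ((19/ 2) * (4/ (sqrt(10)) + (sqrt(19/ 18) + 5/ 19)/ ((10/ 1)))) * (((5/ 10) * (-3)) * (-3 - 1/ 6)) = 50464/ 51 + 479408 * sqrt(38)/ 765 + 3835264 * sqrt(10)/ 255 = 52414.04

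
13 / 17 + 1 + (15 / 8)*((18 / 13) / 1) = 4.36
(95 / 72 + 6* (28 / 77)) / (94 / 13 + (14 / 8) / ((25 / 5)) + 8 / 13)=180245 / 421938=0.43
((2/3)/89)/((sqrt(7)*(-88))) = -sqrt(7)/82236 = -0.00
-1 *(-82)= 82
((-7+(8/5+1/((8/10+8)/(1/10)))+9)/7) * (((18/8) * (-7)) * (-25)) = 71505/352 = 203.14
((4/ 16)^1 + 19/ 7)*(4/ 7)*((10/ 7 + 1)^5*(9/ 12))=353544393/ 3294172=107.32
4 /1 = 4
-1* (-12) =12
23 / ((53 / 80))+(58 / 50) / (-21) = 964463 / 27825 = 34.66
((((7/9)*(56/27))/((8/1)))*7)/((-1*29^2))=-343/204363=-0.00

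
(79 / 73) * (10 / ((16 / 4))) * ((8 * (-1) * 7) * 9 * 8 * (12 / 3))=-3185280 / 73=-43633.97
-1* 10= -10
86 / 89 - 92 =-8102 / 89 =-91.03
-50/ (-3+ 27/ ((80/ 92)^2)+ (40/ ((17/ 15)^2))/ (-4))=-5780000/ 2880987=-2.01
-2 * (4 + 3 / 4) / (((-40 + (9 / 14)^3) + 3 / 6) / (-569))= -137.77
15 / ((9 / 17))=85 / 3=28.33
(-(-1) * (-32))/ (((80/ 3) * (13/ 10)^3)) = -1200/ 2197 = -0.55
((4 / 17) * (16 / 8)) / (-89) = -8 / 1513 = -0.01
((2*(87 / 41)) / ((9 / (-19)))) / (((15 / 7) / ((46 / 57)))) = -18676 / 5535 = -3.37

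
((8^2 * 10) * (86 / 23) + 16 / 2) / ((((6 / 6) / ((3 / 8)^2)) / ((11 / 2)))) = 683397 / 368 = 1857.06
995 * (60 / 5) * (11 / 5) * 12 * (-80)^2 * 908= 1831783219200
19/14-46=-625/14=-44.64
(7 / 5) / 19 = 0.07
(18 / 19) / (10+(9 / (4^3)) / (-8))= 9216 / 97109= 0.09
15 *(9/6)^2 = 135/4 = 33.75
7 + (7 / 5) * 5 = 14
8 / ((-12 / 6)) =-4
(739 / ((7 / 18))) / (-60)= -2217 / 70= -31.67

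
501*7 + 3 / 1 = 3510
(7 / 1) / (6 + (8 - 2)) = 7 / 12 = 0.58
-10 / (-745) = 2 / 149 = 0.01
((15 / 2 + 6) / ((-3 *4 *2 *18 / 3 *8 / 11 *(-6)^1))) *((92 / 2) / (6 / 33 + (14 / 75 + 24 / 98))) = 10227525 / 6347776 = 1.61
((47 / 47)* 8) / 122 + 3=187 / 61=3.07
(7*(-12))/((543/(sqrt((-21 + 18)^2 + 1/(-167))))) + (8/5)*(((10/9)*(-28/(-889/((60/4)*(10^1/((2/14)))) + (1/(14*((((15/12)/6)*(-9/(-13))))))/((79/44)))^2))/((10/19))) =-650761552000/2242117201- 28*sqrt(250834)/30227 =-290.71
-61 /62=-0.98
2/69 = 0.03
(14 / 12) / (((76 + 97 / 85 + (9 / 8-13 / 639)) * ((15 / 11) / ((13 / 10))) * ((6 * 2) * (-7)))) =-0.00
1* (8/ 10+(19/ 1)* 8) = 764/ 5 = 152.80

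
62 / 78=0.79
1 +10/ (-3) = -7/ 3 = -2.33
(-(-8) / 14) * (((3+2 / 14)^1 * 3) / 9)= 88 / 147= 0.60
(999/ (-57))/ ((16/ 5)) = -1665/ 304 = -5.48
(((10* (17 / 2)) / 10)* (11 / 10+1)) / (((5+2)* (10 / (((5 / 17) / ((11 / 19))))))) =57 / 440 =0.13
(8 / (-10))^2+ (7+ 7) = 366 / 25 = 14.64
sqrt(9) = 3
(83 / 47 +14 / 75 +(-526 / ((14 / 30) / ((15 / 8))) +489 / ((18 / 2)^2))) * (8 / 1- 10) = 1870229659 / 444150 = 4210.81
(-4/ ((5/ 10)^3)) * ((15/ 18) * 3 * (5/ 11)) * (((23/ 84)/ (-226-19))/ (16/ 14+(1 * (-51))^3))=-460/ 1501463733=-0.00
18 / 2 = 9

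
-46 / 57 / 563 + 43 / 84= 458683 / 898548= 0.51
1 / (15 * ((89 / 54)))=18 / 445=0.04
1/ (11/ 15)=15/ 11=1.36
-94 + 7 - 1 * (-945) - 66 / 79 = 67716 / 79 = 857.16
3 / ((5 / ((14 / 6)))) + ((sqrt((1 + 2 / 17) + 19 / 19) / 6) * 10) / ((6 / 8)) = 7 / 5 + 40 * sqrt(17) / 51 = 4.63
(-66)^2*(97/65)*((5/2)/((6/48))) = 1690128/13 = 130009.85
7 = 7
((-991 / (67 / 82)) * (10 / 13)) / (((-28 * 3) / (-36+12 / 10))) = -386.52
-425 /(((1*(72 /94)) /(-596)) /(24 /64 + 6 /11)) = 26786475 /88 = 304391.76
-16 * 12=-192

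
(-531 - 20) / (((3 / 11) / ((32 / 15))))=-193952 / 45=-4310.04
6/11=0.55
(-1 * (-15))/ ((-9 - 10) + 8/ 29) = -145/ 181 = -0.80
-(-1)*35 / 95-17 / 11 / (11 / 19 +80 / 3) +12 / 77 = 1062274 / 2272039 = 0.47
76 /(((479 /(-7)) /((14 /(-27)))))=7448 /12933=0.58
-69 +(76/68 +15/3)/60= -17569/255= -68.90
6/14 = 3/7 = 0.43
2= 2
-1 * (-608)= 608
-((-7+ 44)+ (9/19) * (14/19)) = -13483/361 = -37.35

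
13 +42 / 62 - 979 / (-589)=9035 / 589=15.34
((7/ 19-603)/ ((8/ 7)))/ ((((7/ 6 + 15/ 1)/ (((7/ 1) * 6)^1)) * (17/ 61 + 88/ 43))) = -2207451225/ 3746819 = -589.15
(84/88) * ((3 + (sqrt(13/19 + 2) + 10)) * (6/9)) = 7 * sqrt(969)/209 + 91/11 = 9.32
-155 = -155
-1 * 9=-9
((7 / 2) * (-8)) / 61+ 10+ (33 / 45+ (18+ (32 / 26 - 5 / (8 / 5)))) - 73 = -4436351 / 95160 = -46.62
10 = 10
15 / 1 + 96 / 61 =1011 / 61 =16.57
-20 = -20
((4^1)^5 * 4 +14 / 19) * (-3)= -233514 / 19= -12290.21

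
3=3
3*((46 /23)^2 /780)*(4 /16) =1 /260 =0.00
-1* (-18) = 18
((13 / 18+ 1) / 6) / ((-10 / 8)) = -31 / 135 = -0.23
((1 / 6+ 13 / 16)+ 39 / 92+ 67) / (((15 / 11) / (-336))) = -5814809 / 345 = -16854.52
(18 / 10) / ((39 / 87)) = 261 / 65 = 4.02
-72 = -72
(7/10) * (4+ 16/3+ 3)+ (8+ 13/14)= 1844/105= 17.56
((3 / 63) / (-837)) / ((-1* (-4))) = -1 / 70308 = -0.00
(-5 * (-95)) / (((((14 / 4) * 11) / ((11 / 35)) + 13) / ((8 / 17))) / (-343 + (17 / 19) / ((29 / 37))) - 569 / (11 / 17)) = -1431566400 / 2652785689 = -0.54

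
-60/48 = -5/4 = -1.25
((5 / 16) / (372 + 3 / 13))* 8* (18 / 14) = 195 / 22582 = 0.01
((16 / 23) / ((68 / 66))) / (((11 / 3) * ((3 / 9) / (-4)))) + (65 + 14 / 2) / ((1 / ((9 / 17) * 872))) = 12995424 / 391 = 33236.38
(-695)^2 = 483025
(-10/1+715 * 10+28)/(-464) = -448/29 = -15.45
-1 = -1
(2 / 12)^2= 1 / 36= 0.03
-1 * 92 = -92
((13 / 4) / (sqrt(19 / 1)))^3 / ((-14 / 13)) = -28561 * sqrt(19) / 323456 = -0.38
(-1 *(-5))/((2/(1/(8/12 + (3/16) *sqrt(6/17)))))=32640/8461- 540 *sqrt(102)/8461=3.21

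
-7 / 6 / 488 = -7 / 2928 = -0.00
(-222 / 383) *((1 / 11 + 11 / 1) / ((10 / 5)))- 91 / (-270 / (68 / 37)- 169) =-132419600 / 45251833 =-2.93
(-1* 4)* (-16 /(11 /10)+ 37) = -988 /11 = -89.82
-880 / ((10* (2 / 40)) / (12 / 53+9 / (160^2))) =-3384447 / 8480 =-399.11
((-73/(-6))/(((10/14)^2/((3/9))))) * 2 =3577/225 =15.90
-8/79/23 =-8/1817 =-0.00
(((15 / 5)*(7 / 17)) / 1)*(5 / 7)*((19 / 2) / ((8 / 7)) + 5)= 3195 / 272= 11.75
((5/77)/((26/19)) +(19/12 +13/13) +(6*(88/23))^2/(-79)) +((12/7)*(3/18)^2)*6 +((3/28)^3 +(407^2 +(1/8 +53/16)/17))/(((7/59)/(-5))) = -326944979094349660955/46833984829632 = -6980934.47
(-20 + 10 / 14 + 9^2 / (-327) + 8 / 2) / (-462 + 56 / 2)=5926 / 165571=0.04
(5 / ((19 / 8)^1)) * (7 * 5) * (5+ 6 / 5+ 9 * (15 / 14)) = 22180 / 19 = 1167.37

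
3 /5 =0.60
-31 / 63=-0.49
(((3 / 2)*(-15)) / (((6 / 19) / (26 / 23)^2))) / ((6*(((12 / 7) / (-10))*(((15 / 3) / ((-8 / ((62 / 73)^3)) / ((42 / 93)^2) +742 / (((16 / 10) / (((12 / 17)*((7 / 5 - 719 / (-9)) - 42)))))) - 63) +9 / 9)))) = -131079869946025 / 91808632448088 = -1.43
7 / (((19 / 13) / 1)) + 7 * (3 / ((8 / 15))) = 6713 / 152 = 44.16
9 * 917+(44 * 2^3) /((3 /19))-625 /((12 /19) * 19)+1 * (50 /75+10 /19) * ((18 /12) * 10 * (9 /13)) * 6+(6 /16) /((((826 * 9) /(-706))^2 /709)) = 95615590382509 /9100197288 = 10506.98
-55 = -55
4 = 4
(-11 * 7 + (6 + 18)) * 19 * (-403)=405821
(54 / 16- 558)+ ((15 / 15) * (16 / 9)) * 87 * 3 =-725 / 8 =-90.62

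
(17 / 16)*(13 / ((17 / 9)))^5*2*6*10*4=657734410710 / 83521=7875078.25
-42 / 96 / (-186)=7 / 2976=0.00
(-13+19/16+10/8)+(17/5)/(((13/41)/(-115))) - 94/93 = -24078001/19344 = -1244.73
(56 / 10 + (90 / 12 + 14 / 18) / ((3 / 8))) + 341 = 49771 / 135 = 368.67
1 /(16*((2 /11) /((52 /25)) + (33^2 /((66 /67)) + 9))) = 143 /2550176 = 0.00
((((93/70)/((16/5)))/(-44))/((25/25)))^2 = 8649/97140736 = 0.00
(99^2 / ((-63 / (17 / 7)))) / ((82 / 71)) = -327.13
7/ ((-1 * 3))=-7/ 3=-2.33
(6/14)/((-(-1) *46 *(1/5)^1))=15/322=0.05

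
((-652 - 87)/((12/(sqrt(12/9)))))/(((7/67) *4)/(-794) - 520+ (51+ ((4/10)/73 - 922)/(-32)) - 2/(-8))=14349362530 *sqrt(3)/153763177779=0.16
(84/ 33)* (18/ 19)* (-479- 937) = -713664/ 209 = -3414.66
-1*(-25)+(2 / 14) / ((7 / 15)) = 1240 / 49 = 25.31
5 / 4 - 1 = 1 / 4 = 0.25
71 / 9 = 7.89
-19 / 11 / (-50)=19 / 550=0.03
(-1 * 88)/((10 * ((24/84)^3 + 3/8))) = -120736/5465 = -22.09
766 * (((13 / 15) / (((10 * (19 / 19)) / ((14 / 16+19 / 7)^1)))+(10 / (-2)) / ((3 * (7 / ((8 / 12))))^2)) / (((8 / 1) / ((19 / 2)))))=3535581389 / 12700800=278.37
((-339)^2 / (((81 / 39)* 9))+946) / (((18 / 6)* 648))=191539 / 52488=3.65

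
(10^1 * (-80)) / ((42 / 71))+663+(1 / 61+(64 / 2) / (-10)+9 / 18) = -8865347 / 12810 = -692.06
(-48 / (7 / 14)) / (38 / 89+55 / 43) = -367392 / 6529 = -56.27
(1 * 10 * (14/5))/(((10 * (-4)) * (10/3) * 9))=-7/300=-0.02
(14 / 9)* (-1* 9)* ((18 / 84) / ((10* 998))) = -3 / 9980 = -0.00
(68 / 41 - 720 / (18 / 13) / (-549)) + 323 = 7329059 / 22509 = 325.61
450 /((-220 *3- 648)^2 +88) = 225 /855476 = 0.00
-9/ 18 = -1/ 2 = -0.50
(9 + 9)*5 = 90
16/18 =8/9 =0.89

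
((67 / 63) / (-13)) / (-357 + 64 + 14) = 67 / 228501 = 0.00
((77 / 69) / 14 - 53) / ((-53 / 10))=36515 / 3657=9.98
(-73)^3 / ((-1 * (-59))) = -389017 / 59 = -6593.51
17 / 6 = 2.83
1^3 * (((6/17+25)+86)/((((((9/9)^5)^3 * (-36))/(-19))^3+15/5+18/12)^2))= 118743803644/136217213811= 0.87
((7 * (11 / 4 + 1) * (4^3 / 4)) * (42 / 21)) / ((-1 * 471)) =-280 / 157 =-1.78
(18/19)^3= 0.85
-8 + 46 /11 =-42 /11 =-3.82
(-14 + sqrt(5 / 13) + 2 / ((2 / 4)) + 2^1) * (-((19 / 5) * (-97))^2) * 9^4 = 178283312712 / 25-22285414089 * sqrt(65) / 325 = 6578499424.13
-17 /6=-2.83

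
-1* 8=-8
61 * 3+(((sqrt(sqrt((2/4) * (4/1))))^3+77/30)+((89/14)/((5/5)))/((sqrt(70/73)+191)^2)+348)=474281/(14 * (sqrt(5110)+13943)^2)+2^(3/4)+16007/30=535.25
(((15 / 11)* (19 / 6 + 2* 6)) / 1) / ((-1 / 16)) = -3640 / 11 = -330.91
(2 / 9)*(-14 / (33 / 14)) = -392 / 297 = -1.32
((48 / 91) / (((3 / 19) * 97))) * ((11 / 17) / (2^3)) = 418 / 150059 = 0.00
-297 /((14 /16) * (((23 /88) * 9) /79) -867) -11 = -171291967 /16072541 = -10.66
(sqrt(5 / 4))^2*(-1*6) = -15 / 2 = -7.50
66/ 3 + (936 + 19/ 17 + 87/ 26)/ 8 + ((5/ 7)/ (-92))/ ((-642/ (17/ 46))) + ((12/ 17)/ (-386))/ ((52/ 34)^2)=367928907838439/ 2636402232828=139.56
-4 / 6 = -2 / 3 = -0.67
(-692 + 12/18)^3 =-8921261224/27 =-330417082.37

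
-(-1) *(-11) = -11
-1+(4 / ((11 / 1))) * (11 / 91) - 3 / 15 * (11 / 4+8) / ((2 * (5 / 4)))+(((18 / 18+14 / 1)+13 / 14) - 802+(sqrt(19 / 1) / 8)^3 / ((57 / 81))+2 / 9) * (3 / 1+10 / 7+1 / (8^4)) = -4088511856699 / 1174118400+3428541 * sqrt(19) / 14680064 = -3481.18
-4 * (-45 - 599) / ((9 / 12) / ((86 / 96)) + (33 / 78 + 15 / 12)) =5759936 / 5613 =1026.18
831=831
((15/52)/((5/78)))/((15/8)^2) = 32/25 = 1.28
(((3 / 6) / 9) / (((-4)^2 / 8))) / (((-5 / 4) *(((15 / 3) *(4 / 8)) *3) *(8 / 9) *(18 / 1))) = -0.00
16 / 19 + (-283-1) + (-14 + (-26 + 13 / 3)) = -318.82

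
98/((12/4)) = 98/3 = 32.67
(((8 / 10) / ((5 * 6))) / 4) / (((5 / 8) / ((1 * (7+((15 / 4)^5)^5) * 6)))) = 252511682940431369916291257743 / 17592186044416000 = 14353627360630.49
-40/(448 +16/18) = -9/101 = -0.09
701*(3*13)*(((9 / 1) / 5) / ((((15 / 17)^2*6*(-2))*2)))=-2633657 / 1000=-2633.66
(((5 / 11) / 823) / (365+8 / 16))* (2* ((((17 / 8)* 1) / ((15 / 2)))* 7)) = 7 / 1167837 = 0.00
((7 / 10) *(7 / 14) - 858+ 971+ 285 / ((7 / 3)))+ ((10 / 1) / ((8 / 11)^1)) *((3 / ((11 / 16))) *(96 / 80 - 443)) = -26272.51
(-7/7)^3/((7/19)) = -19/7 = -2.71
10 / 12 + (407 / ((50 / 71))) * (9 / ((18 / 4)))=173507 / 150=1156.71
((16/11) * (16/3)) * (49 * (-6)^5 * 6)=-195084288/11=-17734935.27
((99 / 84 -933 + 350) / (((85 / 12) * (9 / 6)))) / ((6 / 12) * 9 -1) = -65164 / 4165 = -15.65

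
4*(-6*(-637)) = 15288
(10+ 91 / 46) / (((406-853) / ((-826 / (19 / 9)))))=35931 / 3427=10.48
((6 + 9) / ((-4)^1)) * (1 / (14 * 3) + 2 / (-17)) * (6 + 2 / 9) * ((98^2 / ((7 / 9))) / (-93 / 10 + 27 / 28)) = -64346800 / 19839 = -3243.45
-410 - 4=-414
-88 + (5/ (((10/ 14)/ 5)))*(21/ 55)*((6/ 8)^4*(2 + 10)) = -37.26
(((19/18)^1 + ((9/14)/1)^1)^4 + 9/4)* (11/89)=7327045583/5608054116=1.31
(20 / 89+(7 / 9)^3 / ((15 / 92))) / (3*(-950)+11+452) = -3027184 / 2323064205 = -0.00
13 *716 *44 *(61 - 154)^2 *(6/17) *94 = 117518199992.47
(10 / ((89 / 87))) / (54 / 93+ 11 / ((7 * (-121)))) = 17.22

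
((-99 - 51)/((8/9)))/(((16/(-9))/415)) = 2521125/64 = 39392.58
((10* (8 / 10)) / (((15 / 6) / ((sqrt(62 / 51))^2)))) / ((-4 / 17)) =-248 / 15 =-16.53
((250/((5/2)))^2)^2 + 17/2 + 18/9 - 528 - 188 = 199998589/2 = 99999294.50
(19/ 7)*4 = 76/ 7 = 10.86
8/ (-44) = -2/ 11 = -0.18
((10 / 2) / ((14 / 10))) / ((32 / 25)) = 625 / 224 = 2.79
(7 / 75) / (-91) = -1 / 975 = -0.00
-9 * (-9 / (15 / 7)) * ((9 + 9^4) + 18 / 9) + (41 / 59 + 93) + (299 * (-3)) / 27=659719903 / 2655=248482.07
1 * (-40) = -40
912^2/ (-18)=-46208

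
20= 20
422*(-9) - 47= -3845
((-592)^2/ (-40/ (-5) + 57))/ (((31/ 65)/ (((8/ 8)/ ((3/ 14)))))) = 4906496/ 93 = 52758.02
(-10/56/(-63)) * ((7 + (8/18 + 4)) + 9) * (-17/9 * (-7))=3910/5103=0.77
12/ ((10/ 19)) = 114/ 5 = 22.80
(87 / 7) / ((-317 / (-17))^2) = 25143 / 703423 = 0.04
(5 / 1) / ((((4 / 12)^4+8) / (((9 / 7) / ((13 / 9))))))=32805 / 59059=0.56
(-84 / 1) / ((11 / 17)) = -1428 / 11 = -129.82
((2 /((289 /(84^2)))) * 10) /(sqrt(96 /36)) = 299.02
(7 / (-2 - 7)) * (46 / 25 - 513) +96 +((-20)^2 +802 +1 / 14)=5341267 / 3150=1695.64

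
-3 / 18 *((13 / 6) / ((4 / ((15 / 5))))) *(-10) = 2.71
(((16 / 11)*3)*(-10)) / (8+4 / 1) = -40 / 11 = -3.64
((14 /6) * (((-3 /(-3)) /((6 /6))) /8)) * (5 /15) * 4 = 7 /18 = 0.39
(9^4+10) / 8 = 6571 / 8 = 821.38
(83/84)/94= 83/7896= 0.01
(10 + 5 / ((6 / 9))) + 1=18.50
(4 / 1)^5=1024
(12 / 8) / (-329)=-3 / 658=-0.00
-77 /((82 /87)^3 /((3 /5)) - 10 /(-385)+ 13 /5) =-19.15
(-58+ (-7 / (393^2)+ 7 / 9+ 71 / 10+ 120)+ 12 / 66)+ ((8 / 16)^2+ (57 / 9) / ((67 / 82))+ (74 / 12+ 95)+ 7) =141320463107 / 758859420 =186.23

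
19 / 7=2.71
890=890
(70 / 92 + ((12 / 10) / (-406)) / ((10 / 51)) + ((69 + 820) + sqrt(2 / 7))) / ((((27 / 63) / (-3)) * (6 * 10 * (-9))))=sqrt(14) / 540 + 17309263 / 1500750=11.54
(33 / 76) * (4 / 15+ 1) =0.55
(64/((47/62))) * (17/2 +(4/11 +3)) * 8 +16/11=4143344/517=8014.21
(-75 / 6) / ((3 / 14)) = -58.33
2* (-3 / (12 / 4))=-2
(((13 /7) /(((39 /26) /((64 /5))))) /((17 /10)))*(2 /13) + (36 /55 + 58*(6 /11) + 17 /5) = 728951 /19635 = 37.13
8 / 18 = 0.44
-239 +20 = -219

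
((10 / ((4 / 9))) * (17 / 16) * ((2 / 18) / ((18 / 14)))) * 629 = 374255 / 288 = 1299.50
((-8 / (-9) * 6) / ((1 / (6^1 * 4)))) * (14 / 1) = 1792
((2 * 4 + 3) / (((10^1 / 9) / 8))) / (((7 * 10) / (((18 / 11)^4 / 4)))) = 472392 / 232925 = 2.03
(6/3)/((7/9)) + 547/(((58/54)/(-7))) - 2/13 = -9401473/2639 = -3562.51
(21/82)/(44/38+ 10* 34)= 0.00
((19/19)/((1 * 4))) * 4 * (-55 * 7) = -385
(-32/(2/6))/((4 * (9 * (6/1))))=-4/9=-0.44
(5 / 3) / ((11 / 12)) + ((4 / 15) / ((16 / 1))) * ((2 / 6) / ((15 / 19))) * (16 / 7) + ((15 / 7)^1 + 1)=258686 / 51975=4.98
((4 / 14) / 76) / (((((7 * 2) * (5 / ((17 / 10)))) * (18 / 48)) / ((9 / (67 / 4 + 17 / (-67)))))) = 13668 / 102898775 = 0.00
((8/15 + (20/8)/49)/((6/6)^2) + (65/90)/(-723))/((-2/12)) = -1859986/531405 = -3.50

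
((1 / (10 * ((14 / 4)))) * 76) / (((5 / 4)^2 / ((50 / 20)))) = 608 / 175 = 3.47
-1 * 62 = -62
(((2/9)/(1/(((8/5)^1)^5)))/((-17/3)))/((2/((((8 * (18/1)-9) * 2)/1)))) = -589824/10625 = -55.51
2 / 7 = 0.29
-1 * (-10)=10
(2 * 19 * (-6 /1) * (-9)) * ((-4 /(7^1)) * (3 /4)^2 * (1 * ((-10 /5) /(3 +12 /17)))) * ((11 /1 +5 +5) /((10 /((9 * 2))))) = 470934 /35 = 13455.26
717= 717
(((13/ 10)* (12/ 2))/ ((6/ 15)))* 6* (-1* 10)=-1170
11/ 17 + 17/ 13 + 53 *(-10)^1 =-116698/ 221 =-528.05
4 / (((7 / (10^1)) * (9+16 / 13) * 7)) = 520 / 6517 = 0.08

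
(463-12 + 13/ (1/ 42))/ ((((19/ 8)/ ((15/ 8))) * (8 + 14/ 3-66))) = -8973/ 608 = -14.76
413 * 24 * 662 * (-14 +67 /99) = -2884980112 /33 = -87423639.76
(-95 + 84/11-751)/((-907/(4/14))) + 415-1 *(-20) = 435.26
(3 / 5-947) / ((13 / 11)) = -800.80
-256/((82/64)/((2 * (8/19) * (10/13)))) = -1310720/10127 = -129.43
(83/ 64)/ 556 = 83/ 35584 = 0.00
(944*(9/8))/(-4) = -531/2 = -265.50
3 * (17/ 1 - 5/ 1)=36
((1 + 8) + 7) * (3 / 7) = 48 / 7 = 6.86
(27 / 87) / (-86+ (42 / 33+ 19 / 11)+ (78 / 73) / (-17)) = -11169 / 2989349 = -0.00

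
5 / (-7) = -5 / 7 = -0.71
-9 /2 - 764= -1537 /2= -768.50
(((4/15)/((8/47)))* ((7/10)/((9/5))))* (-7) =-2303/540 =-4.26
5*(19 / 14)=6.79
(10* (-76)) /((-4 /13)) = 2470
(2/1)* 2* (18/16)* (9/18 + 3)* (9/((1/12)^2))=20412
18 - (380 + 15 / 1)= -377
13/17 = 0.76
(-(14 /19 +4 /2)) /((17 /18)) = -936 /323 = -2.90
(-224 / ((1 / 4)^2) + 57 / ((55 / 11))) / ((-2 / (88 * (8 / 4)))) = 1571944 / 5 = 314388.80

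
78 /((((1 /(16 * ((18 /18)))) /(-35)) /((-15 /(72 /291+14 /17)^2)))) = 445405123800 /779689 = 571259.98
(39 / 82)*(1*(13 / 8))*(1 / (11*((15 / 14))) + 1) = 30251 / 36080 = 0.84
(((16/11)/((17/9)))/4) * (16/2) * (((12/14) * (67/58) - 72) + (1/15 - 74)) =-42369792/189805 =-223.23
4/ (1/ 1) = 4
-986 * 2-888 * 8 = -9076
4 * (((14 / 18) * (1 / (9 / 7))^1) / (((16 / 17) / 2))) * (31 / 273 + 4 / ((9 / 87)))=419951 / 2106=199.41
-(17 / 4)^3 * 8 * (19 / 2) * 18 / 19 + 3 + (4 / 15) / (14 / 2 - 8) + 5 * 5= -659927 / 120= -5499.39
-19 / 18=-1.06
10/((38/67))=335/19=17.63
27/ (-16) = -27/ 16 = -1.69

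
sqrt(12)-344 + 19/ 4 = -1357/ 4 + 2 * sqrt(3) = -335.79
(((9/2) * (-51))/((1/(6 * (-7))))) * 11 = 106029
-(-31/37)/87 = 31/3219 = 0.01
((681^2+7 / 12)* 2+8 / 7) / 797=38956021 / 33474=1163.77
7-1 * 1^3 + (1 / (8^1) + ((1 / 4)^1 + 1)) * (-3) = 15 / 8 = 1.88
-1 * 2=-2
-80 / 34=-40 / 17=-2.35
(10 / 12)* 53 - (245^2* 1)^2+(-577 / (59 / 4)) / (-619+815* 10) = -9605505870500413 / 2665974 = -3603000580.84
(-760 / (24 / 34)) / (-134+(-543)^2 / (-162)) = 1140 / 2069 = 0.55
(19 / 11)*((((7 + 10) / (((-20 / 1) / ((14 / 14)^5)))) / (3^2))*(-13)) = 4199 / 1980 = 2.12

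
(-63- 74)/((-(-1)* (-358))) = 137/358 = 0.38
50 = 50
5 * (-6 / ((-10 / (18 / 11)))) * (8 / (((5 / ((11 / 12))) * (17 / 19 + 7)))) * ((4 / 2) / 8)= 57 / 250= 0.23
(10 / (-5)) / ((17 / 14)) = -28 / 17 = -1.65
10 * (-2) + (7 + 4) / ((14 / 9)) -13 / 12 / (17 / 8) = -9595 / 714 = -13.44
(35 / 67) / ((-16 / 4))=-35 / 268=-0.13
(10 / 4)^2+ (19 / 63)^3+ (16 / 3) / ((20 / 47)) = 94071503 / 5000940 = 18.81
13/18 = 0.72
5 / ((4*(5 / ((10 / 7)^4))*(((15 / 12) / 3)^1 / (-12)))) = -72000 / 2401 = -29.99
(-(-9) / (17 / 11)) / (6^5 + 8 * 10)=99 / 133552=0.00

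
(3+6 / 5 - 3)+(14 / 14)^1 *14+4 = 96 / 5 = 19.20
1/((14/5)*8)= 0.04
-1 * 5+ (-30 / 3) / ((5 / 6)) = -17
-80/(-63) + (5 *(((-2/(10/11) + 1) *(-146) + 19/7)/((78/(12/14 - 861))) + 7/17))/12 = -48942553/59976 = -816.04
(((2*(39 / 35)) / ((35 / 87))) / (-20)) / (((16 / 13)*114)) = -14703 / 7448000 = -0.00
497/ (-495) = -497/ 495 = -1.00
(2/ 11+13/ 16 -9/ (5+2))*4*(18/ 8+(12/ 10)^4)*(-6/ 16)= 11641293/ 6160000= 1.89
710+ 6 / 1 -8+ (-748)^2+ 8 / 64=4481697 / 8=560212.12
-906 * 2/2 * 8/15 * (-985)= 475952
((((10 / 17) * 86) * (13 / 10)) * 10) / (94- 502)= -2795 / 1734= -1.61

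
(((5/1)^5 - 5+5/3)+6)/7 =9383/21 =446.81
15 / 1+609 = 624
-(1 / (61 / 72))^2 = -5184 / 3721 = -1.39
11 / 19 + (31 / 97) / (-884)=942639 / 1629212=0.58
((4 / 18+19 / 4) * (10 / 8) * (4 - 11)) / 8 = -6265 / 1152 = -5.44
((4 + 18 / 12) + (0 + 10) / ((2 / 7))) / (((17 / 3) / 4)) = 486 / 17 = 28.59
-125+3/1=-122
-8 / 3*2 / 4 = -1.33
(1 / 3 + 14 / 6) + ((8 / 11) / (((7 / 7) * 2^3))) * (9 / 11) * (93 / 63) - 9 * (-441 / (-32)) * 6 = -30142807 / 40656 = -741.41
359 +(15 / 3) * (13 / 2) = 783 / 2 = 391.50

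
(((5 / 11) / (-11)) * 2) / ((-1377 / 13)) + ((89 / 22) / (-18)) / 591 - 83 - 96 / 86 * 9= -525305820223 / 5645650428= -93.05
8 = 8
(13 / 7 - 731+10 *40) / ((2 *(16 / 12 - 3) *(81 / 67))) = 8576 / 105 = 81.68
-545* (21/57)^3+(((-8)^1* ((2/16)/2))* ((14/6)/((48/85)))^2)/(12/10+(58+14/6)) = -2397348140495/87517767168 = -27.39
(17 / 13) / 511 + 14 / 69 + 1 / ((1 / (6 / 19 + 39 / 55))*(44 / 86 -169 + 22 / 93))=64252867085182 / 322285517639085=0.20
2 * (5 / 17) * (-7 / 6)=-35 / 51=-0.69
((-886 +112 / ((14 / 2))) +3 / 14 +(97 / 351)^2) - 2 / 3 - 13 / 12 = -3006210551 / 3449628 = -871.46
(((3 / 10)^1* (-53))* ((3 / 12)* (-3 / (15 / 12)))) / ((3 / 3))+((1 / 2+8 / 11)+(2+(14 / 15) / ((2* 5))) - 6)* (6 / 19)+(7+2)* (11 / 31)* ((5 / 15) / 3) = 2931331 / 323950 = 9.05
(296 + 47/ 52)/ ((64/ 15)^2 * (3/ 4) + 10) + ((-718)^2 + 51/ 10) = 237788431709/ 461240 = 515541.65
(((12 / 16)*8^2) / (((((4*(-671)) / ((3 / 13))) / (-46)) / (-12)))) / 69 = -288 / 8723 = -0.03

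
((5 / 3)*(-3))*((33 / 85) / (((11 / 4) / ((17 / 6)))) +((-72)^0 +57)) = -292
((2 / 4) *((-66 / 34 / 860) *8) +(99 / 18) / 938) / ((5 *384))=-21703 / 13165017600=-0.00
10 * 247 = 2470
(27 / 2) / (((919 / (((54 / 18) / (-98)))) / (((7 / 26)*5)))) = -405 / 669032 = -0.00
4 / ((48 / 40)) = 10 / 3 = 3.33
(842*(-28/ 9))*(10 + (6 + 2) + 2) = -471520/ 9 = -52391.11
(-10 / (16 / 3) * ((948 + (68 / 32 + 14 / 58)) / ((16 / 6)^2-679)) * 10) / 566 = 148827375 / 3176174656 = 0.05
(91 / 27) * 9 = 91 / 3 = 30.33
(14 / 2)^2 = 49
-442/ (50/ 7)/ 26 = -119/ 50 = -2.38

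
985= 985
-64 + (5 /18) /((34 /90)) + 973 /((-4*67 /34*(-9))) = -507928 /10251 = -49.55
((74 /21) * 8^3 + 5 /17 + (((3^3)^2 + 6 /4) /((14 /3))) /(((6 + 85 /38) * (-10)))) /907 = 575493019 /289568820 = 1.99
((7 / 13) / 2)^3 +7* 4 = 28.02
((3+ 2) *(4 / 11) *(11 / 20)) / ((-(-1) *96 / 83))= 83 / 96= 0.86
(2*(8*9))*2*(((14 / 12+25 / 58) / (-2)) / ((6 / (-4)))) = 4448 / 29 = 153.38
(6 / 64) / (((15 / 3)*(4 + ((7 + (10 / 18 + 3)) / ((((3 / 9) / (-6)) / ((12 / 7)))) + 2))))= -7 / 119360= -0.00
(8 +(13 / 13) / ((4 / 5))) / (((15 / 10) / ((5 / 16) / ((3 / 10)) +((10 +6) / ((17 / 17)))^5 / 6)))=155190173 / 144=1077709.53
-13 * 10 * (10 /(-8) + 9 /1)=-2015 /2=-1007.50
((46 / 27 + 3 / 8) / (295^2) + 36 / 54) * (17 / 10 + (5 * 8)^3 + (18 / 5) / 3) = 42670.13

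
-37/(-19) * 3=5.84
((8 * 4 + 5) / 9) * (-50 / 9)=-22.84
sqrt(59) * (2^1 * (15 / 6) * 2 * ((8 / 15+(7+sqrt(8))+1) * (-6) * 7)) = -3584 * sqrt(59) -840 * sqrt(118) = -36653.96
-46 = -46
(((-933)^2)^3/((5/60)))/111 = 2638455986090960676/37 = 71309621245701639.89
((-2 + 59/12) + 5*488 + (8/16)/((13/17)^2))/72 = 4955969/146016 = 33.94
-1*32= -32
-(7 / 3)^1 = -2.33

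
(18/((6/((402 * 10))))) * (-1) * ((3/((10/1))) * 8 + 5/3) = -49044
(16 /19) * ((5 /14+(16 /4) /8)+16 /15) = 3232 /1995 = 1.62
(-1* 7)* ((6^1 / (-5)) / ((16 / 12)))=63 / 10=6.30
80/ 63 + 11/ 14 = 37/ 18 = 2.06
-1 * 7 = -7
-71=-71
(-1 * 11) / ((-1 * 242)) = 1 / 22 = 0.05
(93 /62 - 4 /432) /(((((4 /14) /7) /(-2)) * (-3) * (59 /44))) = 86779 /4779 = 18.16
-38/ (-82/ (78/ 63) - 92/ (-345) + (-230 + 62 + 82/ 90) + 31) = 22230/ 118201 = 0.19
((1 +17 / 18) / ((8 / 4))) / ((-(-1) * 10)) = 7 / 72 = 0.10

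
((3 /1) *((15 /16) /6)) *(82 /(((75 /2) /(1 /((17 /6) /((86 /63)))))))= 1763 /3570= 0.49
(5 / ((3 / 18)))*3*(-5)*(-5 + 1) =1800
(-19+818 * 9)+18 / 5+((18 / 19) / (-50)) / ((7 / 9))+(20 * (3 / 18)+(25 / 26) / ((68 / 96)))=16205683082 / 2204475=7351.27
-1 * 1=-1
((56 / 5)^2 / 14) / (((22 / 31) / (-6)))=-20832 / 275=-75.75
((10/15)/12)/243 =1/4374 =0.00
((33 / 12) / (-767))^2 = 121 / 9412624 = 0.00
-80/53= -1.51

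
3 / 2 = 1.50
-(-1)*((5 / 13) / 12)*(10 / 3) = 25 / 234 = 0.11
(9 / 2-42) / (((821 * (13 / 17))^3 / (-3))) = 1105425 / 2431585382434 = 0.00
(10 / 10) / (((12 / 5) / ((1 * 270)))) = 225 / 2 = 112.50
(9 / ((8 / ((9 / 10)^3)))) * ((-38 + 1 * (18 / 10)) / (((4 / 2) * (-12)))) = 395847 / 320000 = 1.24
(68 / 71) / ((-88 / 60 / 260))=-132600 / 781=-169.78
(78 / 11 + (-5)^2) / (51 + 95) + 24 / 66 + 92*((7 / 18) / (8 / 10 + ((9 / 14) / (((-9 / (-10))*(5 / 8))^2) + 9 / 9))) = 19230579 / 1938442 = 9.92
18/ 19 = 0.95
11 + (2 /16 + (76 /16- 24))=-65 /8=-8.12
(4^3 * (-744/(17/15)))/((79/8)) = -5713920/1343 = -4254.59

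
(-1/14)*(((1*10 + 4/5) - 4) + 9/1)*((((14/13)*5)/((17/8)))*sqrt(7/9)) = -632*sqrt(7)/663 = -2.52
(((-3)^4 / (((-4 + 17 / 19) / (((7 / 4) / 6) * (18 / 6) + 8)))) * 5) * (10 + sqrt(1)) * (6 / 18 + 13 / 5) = -4407183 / 118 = -37349.01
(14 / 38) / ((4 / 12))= 21 / 19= 1.11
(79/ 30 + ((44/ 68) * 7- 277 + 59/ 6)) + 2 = -65791/ 255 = -258.00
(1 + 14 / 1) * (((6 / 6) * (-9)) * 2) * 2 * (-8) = 4320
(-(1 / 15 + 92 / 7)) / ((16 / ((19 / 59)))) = -26353 / 99120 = -0.27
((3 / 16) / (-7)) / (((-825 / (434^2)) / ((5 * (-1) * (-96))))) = 161448 / 55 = 2935.42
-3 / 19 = -0.16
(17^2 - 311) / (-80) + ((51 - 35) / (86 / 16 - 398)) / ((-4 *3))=104933 / 376920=0.28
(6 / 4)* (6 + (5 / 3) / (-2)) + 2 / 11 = 349 / 44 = 7.93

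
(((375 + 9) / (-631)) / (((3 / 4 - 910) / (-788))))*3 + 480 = 1097943456 / 2294947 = 478.42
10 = 10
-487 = -487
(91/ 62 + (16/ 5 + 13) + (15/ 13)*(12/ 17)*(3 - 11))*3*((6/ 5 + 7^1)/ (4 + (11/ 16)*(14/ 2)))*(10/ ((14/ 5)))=250597576/ 2253979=111.18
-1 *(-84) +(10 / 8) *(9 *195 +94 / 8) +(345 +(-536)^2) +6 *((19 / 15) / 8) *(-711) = 23140639 / 80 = 289257.99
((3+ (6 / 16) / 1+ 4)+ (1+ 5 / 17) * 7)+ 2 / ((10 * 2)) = 11243 / 680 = 16.53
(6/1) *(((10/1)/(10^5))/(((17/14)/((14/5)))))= 147/106250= 0.00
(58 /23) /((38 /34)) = 986 /437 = 2.26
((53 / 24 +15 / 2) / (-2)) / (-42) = 0.12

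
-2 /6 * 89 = -89 /3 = -29.67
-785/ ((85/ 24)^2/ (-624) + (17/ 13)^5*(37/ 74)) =-8058424458240/ 19421749943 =-414.92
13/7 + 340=2393/7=341.86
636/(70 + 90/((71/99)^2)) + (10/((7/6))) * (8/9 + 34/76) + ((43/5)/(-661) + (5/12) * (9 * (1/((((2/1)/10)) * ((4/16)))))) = 1449994670681/16285355772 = 89.04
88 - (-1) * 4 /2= 90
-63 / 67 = -0.94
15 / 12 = 5 / 4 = 1.25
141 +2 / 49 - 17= 6078 / 49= 124.04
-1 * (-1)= 1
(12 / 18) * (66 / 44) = 1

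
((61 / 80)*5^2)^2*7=651175 / 256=2543.65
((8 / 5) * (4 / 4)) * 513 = 4104 / 5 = 820.80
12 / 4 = 3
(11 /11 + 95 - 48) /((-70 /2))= -48 /35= -1.37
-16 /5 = -3.20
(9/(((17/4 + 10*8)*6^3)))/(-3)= -1/6066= -0.00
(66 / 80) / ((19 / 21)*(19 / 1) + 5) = 693 / 18640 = 0.04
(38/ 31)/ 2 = 19/ 31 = 0.61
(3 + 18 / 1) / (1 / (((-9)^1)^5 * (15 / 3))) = -6200145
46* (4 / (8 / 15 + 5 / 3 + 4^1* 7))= 920 / 151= 6.09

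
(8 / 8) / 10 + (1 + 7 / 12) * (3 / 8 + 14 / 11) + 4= 35423 / 5280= 6.71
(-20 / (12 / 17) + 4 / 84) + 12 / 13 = -2490 / 91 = -27.36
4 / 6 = 2 / 3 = 0.67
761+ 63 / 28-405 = 1433 / 4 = 358.25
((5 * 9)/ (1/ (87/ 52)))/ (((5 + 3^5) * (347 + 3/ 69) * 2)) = 90045/ 205871744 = 0.00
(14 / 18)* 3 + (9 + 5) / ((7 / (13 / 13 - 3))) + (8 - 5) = 4 / 3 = 1.33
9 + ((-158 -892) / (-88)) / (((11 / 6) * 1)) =3753 / 242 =15.51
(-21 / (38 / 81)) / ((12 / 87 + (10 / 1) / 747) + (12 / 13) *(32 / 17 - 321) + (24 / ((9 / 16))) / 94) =54678300183 / 359078821460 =0.15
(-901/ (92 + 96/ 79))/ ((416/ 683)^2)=-33204220531/ 1274384384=-26.06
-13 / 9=-1.44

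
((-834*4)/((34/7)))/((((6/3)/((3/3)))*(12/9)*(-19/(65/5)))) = 113841/646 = 176.22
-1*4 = -4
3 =3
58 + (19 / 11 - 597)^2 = 42883322 / 121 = 354407.62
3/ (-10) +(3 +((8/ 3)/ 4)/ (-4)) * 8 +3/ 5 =689/ 30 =22.97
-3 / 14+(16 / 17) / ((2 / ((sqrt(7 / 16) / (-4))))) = -3 / 14 - sqrt(7) / 34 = -0.29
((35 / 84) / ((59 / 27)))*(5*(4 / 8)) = 0.48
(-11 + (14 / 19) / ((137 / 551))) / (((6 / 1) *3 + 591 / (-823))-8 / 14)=-6342861 / 13188853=-0.48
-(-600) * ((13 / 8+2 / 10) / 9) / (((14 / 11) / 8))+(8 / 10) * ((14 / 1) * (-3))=76772 / 105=731.16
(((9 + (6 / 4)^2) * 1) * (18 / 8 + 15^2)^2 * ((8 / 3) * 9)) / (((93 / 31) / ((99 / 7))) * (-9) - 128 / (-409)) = -501854159565 / 57448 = -8735798.63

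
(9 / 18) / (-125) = -1 / 250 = -0.00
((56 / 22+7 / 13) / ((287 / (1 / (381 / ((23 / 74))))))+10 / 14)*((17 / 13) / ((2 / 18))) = 42152379903 / 5014143134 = 8.41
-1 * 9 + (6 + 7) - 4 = 0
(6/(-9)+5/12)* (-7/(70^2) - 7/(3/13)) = 63703/8400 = 7.58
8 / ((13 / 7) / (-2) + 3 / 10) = -140 / 11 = -12.73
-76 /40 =-19 /10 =-1.90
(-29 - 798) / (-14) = 827 / 14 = 59.07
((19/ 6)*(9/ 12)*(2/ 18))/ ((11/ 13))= 247/ 792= 0.31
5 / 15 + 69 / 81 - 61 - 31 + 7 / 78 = -63689 / 702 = -90.73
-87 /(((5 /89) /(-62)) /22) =10561452 /5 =2112290.40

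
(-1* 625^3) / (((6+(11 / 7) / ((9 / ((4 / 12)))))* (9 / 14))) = -14355468750 / 229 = -62687636.46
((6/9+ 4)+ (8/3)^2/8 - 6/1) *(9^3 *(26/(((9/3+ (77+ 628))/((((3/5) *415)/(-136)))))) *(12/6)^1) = 87399/2006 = 43.57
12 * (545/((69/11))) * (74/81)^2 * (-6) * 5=-1313144800/50301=-26105.74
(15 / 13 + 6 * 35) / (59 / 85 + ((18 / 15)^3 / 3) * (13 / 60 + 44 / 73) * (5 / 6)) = 425818125 / 2192944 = 194.18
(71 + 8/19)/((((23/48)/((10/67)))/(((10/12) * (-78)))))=-1840800/1273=-1446.03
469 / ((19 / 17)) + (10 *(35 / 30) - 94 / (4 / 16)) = 55.30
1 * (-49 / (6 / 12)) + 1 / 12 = -1175 / 12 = -97.92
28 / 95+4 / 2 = 218 / 95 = 2.29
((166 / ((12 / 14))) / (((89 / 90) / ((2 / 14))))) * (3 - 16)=-32370 / 89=-363.71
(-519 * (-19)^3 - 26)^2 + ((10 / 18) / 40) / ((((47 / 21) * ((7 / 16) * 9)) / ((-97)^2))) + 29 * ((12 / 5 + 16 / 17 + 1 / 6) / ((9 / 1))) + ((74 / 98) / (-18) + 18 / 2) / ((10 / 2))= 13395428202063978383 / 1057077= 12672140442052.92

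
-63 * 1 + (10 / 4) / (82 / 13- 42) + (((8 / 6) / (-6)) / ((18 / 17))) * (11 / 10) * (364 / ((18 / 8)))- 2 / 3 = -101.09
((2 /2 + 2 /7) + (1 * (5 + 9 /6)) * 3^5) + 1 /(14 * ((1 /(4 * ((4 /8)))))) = 22133 /14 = 1580.93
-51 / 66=-0.77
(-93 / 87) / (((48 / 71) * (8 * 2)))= -2201 / 22272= -0.10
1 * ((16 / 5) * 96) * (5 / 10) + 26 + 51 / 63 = 18943 / 105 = 180.41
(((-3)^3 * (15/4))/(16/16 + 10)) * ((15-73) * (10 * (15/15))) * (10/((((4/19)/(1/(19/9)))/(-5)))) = -13213125/22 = -600596.59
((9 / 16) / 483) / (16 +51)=3 / 172592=0.00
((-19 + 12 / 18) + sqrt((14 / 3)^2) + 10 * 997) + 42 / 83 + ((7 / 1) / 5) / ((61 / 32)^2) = 46128286897 / 4632645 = 9957.22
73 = 73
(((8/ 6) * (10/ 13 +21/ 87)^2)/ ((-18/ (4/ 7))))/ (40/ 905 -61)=23354792/ 32930294397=0.00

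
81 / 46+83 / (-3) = -3575 / 138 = -25.91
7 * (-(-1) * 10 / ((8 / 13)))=455 / 4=113.75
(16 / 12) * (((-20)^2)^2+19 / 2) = 213346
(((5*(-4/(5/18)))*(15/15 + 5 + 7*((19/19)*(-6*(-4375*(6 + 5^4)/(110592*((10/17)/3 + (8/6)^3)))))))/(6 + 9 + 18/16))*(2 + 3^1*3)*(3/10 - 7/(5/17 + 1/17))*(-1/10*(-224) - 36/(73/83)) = -286852274829483/38923600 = -7369623.44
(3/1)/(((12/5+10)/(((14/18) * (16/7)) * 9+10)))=195/31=6.29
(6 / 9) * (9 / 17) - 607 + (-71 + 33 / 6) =-22853 / 34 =-672.15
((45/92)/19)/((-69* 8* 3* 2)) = -5/643264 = -0.00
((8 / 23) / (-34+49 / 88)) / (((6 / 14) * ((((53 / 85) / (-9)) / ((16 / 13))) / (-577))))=-3867100160 / 15545907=-248.75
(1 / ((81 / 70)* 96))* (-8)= -35 / 486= -0.07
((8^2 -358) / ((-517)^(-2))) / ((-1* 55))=7143906 / 5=1428781.20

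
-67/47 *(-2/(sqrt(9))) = 134/141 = 0.95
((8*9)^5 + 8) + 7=1934917647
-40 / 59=-0.68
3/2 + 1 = 5/2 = 2.50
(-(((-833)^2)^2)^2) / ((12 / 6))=-231824862707130544151041 / 2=-115912431353565272075520.50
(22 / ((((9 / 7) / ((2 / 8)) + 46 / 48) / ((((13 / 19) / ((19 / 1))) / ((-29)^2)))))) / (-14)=-3432 / 311191025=-0.00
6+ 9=15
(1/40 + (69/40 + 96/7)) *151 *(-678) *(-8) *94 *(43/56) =44795135577/49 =914186440.35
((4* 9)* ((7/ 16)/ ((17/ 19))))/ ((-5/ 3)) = -3591/ 340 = -10.56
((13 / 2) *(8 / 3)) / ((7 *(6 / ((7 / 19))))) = 26 / 171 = 0.15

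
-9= -9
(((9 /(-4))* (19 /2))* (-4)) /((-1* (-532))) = 9 /56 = 0.16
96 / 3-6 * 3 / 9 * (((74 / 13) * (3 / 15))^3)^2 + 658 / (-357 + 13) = 333805726363831 / 12972049187500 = 25.73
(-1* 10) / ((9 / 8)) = -8.89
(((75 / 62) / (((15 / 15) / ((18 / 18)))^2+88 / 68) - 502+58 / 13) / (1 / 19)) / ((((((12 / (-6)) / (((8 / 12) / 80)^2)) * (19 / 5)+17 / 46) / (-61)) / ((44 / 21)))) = -469856388628 / 42604629249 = -11.03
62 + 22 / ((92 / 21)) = 3083 / 46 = 67.02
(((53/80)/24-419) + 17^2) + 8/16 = -248587/1920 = -129.47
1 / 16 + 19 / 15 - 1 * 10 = -2081 / 240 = -8.67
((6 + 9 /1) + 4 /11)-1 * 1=158 /11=14.36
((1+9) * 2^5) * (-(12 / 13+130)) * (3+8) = -5991040 / 13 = -460849.23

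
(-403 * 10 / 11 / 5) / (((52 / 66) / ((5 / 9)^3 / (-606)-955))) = 13078723145 / 147258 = 88815.03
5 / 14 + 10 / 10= 19 / 14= 1.36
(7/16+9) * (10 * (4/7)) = 755/14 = 53.93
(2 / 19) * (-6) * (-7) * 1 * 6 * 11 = 5544 / 19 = 291.79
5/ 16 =0.31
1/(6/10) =5/3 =1.67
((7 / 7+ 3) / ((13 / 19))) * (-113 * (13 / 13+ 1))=-17176 / 13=-1321.23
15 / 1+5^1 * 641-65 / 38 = 122295 / 38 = 3218.29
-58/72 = -29/36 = -0.81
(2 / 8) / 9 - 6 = -215 / 36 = -5.97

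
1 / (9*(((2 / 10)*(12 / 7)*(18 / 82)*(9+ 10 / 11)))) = 15785 / 105948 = 0.15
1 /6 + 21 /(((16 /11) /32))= 2773 /6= 462.17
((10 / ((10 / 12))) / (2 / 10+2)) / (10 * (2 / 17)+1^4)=1020 / 407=2.51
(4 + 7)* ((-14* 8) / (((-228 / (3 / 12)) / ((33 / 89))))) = 0.50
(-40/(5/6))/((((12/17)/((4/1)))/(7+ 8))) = -4080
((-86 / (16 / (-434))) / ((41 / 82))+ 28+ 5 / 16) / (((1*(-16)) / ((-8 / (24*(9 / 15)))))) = 375505 / 2304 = 162.98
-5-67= -72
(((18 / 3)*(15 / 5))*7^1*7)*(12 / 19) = 557.05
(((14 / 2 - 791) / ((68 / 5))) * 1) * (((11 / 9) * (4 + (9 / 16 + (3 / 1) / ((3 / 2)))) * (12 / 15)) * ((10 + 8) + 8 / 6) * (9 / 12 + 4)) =-33969.33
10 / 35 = 2 / 7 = 0.29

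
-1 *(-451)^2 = -203401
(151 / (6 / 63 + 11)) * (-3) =-9513 / 233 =-40.83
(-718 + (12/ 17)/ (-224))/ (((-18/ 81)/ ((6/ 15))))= 6151851/ 4760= 1292.41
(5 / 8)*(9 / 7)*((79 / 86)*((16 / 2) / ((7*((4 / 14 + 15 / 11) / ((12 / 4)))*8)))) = 117315 / 611632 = 0.19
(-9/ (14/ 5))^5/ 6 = -61509375/ 1075648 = -57.18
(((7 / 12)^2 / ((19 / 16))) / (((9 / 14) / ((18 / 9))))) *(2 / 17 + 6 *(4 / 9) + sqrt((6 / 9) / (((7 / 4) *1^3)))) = 392 *sqrt(42) / 4617 + 194824 / 78489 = 3.03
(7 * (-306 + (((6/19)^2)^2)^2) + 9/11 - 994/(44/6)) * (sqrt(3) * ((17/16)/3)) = -602559649913527 * sqrt(3)/747276773804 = -1396.62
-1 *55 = -55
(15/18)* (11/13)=55/78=0.71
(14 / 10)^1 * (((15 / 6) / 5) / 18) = 7 / 180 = 0.04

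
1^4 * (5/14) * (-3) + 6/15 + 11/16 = 9/560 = 0.02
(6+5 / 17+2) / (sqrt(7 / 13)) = 141 * sqrt(91) / 119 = 11.30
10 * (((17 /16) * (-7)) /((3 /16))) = -396.67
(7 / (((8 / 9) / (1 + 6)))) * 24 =1323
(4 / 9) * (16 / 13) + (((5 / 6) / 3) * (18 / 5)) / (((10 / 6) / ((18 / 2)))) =3479 / 585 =5.95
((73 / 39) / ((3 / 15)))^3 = 48627125 / 59319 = 819.76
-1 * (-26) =26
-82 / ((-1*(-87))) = -82 / 87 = -0.94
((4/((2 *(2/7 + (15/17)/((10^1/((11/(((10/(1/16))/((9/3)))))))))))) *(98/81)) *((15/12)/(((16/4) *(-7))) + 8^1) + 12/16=2966879/46292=64.09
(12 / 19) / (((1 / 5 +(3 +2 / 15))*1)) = 0.19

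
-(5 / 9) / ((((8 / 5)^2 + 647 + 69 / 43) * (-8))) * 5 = 26875 / 50400144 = 0.00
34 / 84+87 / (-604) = 3307 / 12684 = 0.26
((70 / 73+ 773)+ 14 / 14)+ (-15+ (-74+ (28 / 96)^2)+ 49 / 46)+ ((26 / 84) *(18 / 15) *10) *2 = 4701831737 / 6769728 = 694.54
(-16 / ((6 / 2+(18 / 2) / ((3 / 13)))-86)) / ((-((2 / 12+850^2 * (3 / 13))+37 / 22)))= -156 / 71528293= -0.00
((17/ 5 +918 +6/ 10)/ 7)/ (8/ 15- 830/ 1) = -6915/ 43547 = -0.16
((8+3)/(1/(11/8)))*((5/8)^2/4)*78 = 117975/1024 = 115.21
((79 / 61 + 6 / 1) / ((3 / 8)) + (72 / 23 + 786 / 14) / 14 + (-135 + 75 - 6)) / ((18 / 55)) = -959926165 / 7424676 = -129.29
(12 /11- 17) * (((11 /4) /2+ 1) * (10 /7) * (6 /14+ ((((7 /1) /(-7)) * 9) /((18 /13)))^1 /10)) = 14725 /1232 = 11.95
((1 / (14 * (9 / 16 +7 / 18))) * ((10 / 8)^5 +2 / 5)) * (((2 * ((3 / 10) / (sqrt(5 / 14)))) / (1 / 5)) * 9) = 31347 * sqrt(70) / 22400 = 11.71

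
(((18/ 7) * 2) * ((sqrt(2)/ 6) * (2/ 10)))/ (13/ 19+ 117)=57 * sqrt(2)/ 39130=0.00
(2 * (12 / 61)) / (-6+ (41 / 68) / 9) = -14688 / 221491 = -0.07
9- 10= -1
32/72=4/9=0.44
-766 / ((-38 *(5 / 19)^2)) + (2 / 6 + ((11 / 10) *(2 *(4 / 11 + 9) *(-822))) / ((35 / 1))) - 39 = -121481 / 525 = -231.39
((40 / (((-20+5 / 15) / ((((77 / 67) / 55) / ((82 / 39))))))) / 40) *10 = -819 / 162073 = -0.01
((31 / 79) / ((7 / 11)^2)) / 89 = 3751 / 344519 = 0.01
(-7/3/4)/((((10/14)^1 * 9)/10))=-49/54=-0.91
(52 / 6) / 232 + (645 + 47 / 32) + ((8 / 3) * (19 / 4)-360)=832897 / 2784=299.17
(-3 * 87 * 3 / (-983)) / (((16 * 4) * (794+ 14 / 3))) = 2349 / 150737152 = 0.00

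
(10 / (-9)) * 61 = -610 / 9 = -67.78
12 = 12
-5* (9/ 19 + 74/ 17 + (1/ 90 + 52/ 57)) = -167153/ 5814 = -28.75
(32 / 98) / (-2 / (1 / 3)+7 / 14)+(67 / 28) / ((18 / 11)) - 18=-644099 / 38808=-16.60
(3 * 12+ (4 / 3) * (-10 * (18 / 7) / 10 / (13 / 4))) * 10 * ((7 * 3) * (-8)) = -58707.69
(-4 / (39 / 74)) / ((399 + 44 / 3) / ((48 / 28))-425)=3552 / 85969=0.04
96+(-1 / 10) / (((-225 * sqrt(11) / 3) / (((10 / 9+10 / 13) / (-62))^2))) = 22 * sqrt(11) / 197326935+96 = 96.00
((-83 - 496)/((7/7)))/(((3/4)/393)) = -303396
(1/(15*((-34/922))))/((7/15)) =-461/119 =-3.87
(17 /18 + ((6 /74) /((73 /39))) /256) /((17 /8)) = 5878429 /13224096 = 0.44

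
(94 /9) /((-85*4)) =-47 /1530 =-0.03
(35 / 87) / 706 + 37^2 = 84086753 / 61422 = 1369.00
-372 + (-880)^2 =774028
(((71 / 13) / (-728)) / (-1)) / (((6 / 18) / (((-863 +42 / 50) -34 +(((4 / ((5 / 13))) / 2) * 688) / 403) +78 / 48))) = -1169599401 / 58676800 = -19.93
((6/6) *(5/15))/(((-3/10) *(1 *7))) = -10/63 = -0.16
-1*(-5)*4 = 20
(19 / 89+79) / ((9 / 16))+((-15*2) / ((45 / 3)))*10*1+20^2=139060 / 267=520.82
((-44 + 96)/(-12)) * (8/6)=-52/9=-5.78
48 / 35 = 1.37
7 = 7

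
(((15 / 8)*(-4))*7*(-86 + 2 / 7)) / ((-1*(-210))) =150 / 7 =21.43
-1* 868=-868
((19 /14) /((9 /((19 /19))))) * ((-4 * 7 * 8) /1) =-304 /9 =-33.78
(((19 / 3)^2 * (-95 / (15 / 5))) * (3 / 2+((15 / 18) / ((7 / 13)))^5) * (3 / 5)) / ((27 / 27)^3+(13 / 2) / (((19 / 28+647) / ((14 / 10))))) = -7209863856412925 / 924379083936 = -7799.68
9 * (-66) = -594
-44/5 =-8.80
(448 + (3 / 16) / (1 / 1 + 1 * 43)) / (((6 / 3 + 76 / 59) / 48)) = 55824915 / 8536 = 6539.94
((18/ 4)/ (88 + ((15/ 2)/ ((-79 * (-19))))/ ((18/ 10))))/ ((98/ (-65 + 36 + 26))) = -121581/ 77670194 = -0.00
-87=-87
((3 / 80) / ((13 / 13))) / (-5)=-3 / 400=-0.01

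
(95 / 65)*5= 95 / 13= 7.31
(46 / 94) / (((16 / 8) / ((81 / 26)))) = 1863 / 2444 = 0.76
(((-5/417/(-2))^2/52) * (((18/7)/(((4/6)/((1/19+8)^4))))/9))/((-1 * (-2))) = 4566510675/7332218103392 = 0.00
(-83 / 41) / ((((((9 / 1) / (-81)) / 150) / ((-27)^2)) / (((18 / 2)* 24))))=17643841200 / 41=430337590.24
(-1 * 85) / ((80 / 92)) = -391 / 4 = -97.75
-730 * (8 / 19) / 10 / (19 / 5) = -2920 / 361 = -8.09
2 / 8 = 1 / 4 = 0.25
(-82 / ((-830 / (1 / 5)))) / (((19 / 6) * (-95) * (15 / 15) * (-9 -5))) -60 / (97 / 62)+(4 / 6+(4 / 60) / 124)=-35649793932743 / 946036780500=-37.68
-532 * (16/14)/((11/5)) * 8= -24320/11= -2210.91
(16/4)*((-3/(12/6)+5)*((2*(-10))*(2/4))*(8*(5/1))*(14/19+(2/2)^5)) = -184800/19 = -9726.32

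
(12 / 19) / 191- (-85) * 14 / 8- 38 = 1607695 / 14516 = 110.75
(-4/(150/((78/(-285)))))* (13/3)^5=11.15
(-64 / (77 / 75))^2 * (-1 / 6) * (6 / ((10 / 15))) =-34560000 / 5929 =-5828.98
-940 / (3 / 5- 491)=1175 / 613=1.92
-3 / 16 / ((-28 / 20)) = 15 / 112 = 0.13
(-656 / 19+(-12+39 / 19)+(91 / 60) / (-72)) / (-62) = 3652129 / 5088960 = 0.72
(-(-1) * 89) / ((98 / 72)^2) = 115344 / 2401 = 48.04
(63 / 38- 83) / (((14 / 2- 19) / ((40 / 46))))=15455 / 2622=5.89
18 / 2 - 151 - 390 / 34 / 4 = -9851 / 68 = -144.87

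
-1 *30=-30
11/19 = 0.58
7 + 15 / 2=29 / 2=14.50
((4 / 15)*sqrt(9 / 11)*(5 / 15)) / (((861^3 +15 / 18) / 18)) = 0.00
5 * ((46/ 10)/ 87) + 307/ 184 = 30941/ 16008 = 1.93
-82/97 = -0.85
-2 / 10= -1 / 5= -0.20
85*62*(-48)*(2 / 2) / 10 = -25296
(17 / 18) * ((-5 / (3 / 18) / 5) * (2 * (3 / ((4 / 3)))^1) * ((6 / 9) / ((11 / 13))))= -221 / 11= -20.09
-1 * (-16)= 16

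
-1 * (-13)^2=-169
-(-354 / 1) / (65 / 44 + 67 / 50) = 129800 / 1033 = 125.65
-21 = -21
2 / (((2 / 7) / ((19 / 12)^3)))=48013 / 1728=27.79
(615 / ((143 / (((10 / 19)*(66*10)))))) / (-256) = -46125 / 7904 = -5.84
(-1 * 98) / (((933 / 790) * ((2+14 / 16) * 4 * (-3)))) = 154840 / 64377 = 2.41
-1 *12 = -12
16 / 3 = 5.33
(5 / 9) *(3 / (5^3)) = 1 / 75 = 0.01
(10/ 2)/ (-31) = -5/ 31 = -0.16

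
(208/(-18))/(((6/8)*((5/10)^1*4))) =-7.70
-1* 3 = -3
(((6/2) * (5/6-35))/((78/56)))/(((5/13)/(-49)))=9375.33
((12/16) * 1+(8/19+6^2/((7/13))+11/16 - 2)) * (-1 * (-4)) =141971/532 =266.86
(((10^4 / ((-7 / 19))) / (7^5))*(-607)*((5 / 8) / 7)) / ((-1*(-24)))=36040625 / 9882516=3.65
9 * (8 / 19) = 72 / 19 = 3.79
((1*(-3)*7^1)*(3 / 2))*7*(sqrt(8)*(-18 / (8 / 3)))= 4209.76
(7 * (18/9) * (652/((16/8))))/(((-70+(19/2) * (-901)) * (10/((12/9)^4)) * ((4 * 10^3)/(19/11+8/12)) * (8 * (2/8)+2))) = -721112/28833316875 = -0.00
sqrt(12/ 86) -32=-32 + sqrt(258)/ 43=-31.63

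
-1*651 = -651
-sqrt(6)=-2.45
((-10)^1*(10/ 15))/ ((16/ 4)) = -5/ 3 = -1.67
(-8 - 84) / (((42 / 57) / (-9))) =7866 / 7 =1123.71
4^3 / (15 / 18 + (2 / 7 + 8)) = 2688 / 383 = 7.02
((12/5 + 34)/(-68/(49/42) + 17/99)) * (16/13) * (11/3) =-569184/201365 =-2.83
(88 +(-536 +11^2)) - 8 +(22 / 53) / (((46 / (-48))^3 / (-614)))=-45.42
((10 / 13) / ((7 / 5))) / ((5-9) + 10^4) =25 / 454818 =0.00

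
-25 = -25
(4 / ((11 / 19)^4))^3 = 45134.74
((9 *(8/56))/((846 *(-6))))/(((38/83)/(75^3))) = -11671875/50008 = -233.40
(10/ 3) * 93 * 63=19530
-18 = -18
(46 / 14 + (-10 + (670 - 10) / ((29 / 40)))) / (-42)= -21.52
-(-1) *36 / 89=36 / 89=0.40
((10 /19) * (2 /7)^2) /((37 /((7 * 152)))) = 320 /259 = 1.24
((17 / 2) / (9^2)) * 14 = 1.47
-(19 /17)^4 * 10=-1303210 /83521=-15.60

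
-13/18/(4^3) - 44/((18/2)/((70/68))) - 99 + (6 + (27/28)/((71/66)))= -315187183/3244416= -97.15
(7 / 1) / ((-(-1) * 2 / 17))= 119 / 2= 59.50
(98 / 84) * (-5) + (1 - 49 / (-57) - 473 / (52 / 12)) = -55885 / 494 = -113.13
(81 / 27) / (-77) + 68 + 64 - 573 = -33960 / 77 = -441.04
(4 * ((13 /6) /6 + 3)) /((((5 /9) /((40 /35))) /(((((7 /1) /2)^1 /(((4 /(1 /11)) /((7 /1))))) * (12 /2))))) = 462 /5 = 92.40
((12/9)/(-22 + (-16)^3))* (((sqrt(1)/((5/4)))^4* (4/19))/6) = -1024/220055625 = -0.00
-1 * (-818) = 818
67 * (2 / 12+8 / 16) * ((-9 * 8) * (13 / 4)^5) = -74629893 / 64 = -1166092.08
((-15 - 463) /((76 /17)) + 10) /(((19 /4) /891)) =-6563106 /361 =-18180.35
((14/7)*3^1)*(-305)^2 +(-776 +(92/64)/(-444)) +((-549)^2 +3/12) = 6100739353/7104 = 858775.25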